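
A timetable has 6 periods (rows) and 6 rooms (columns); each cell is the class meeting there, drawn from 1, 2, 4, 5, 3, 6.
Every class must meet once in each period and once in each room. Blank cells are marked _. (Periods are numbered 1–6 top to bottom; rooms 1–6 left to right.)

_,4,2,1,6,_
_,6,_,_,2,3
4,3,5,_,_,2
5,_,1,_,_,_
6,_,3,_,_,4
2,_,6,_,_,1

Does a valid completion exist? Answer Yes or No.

No period or room among the givens repeats a symbol, and propagating forced cells runs into no contradiction.
One valid completion exists (for instance, 3 4 2 1 6 5 / 1 6 4 5 2 3 / 4 3 5 6 1 2 / 5 2 1 4 3 6 / 6 1 3 2 5 4 / 2 5 6 3 4 1).

Yes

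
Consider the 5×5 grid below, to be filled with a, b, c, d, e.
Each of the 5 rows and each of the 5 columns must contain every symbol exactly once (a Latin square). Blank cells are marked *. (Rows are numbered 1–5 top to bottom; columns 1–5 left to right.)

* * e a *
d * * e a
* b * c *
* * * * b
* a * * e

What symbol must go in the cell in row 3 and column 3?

a

Row 2, column 2: row 2 has {a, d, e} and column 2 has {a, b}, leaving only c.
Row 1, column 2: row 1 has {a, e} and column 2 has {a, b, c}, leaving only d.
Row 1, column 5: row 1 has {a, d, e} and column 5 has {a, b, e}, leaving only c.
Row 1, column 1: row 1 has {a, c, d, e} and column 1 has {d}, leaving only b.
Row 2, column 3: row 2 has {a, c, d, e} and column 3 has {e}, leaving only b.
Row 3, column 5: row 3 has {b, c} and column 5 has {a, b, c, e}, leaving only d.
Row 3 already has {b, c, d} and column 3 already has {b, e}, so row 3, column 3 must be a.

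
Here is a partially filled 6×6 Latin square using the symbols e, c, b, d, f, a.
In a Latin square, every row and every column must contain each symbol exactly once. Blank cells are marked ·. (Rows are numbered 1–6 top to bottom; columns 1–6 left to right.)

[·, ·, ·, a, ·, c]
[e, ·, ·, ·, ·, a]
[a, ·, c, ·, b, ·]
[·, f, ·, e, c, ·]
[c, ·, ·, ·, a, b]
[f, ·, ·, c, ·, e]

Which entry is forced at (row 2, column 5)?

f

Row 4, column 6: row 4 has {e, c, f} and column 6 has {e, c, b, a}, leaving only d.
Row 3, column 6: row 3 has {c, b, a} and column 6 has {e, c, b, d, a}, leaving only f.
Row 3, column 4: row 3 has {c, b, f, a} and column 4 has {e, c, a}, leaving only d.
Row 3, column 2: row 3 has {c, b, d, f, a} and column 2 has {f}, leaving only e.
Row 4, column 1: row 4 has {e, c, d, f} and column 1 has {e, c, f, a}, leaving only b.
Row 1, column 1: row 1 has {c, a} and column 1 has {e, c, b, f, a}, leaving only d.
Row 1, column 2: row 1 has {c, d, a} and column 2 has {e, f}, leaving only b.
Row 4, column 3: row 4 has {e, c, b, d, f} and column 3 has {c}, leaving only a.
Row 5, column 2: row 5 has {c, b, a} and column 2 has {e, b, f}, leaving only d.
Row 2, column 2: row 2 has {e, a} and column 2 has {e, b, d, f}, leaving only c.
Row 5, column 4: row 5 has {c, b, d, a} and column 4 has {e, c, d, a}, leaving only f.
Row 2, column 4: row 2 has {e, c, a} and column 4 has {e, c, d, f, a}, leaving only b.
Row 5, column 3: row 5 has {c, b, d, f, a} and column 3 has {c, a}, leaving only e.
Row 1, column 3: row 1 has {c, b, d, a} and column 3 has {e, c, a}, leaving only f.
Row 1, column 5: row 1 has {c, b, d, f, a} and column 5 has {c, b, a}, leaving only e.
Row 2, column 3: row 2 has {e, c, b, a} and column 3 has {e, c, f, a}, leaving only d.
Row 2 already has {e, c, b, d, a} and column 5 already has {e, c, b, a}, so row 2, column 5 must be f.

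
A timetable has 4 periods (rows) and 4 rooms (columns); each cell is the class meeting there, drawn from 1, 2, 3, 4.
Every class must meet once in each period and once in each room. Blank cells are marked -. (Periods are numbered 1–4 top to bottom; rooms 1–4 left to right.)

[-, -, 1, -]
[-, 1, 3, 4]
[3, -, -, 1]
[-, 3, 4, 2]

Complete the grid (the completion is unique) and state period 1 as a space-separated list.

4 2 1 3

Period 1, room 4: period 1 has {1} and room 4 has {1, 2, 4}, leaving only 3.
Period 2, room 1: period 2 has {1, 3, 4} and room 1 has {3}, leaving only 2.
Period 1, room 1: period 1 has {1, 3} and room 1 has {2, 3}, leaving only 4.
Period 1, room 2: period 1 has {1, 3, 4} and room 2 has {1, 3}, leaving only 2.
So period 1 reads: 4 2 1 3.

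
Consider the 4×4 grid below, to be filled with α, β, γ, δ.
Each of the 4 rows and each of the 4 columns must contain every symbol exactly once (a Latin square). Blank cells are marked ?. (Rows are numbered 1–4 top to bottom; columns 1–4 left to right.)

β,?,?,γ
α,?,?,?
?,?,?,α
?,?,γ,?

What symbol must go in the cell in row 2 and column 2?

γ

Row 4, column 1: row 4 has {γ} and column 1 has {α, β}, leaving only δ.
Row 3, column 1: row 3 has {α} and column 1 has {α, β, δ}, leaving only γ.
Row 4, column 4: row 4 has {γ, δ} and column 4 has {α, γ}, leaving only β.
Row 2, column 4: row 2 has {α} and column 4 has {α, β, γ}, leaving only δ.
Row 2, column 3: row 2 has {α, δ} and column 3 has {γ}, leaving only β.
Row 2 already has {α, β, δ} and column 2 already has {}, so row 2, column 2 must be γ.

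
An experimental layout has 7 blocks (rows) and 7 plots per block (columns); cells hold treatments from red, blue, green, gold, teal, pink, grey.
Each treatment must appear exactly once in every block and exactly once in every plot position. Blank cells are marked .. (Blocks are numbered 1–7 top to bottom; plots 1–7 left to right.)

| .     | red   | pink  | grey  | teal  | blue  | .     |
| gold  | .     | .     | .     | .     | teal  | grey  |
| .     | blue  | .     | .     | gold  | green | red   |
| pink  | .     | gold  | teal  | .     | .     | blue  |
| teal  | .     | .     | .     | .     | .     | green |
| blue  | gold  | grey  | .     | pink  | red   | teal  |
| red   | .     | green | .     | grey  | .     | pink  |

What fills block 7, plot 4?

blue

Block 1, plot 1: block 1 has {red, blue, teal, pink, grey} and plot 1 has {red, blue, gold, teal, pink}, leaving only green.
Block 1, plot 7: block 1 has {red, blue, green, teal, pink, grey} and plot 7 has {red, blue, green, teal, pink, grey}, leaving only gold.
Block 3, plot 1: block 3 has {red, blue, green, gold} and plot 1 has {red, blue, green, gold, teal, pink}, leaving only grey.
Block 3, plot 3: block 3 has {red, blue, green, gold, grey} and plot 3 has {green, gold, pink, grey}, leaving only teal.
Block 3, plot 4: block 3 has {red, blue, green, gold, teal, grey} and plot 4 has {teal, grey}, leaving only pink.
Block 4, plot 6: block 4 has {blue, gold, teal, pink} and plot 6 has {red, blue, green, teal}, leaving only grey.
Block 4, plot 2: block 4 has {blue, gold, teal, pink, grey} and plot 2 has {red, blue, gold}, leaving only green.
Block 2, plot 2: block 2 has {gold, teal, grey} and plot 2 has {red, blue, green, gold}, leaving only pink.
Block 4, plot 5: block 4 has {blue, green, gold, teal, pink, grey} and plot 5 has {gold, teal, pink, grey}, leaving only red.
Block 5, plot 2: block 5 has {green, teal} and plot 2 has {red, blue, green, gold, pink}, leaving only grey.
Block 5, plot 5: block 5 has {green, teal, grey} and plot 5 has {red, gold, teal, pink, grey}, leaving only blue.
Block 2, plot 5: block 2 has {gold, teal, pink, grey} and plot 5 has {red, blue, gold, teal, pink, grey}, leaving only green.
Block 5, plot 3: block 5 has {blue, green, teal, grey} and plot 3 has {green, gold, teal, pink, grey}, leaving only red.
Block 2, plot 3: block 2 has {green, gold, teal, pink, grey} and plot 3 has {red, green, gold, teal, pink, grey}, leaving only blue.
Block 2, plot 4: block 2 has {blue, green, gold, teal, pink, grey} and plot 4 has {teal, pink, grey}, leaving only red.
Block 5, plot 4: block 5 has {red, blue, green, teal, grey} and plot 4 has {red, teal, pink, grey}, leaving only gold.
Block 7 already has {red, green, pink, grey} and plot 4 already has {red, gold, teal, pink, grey}, so block 7, plot 4 must be blue.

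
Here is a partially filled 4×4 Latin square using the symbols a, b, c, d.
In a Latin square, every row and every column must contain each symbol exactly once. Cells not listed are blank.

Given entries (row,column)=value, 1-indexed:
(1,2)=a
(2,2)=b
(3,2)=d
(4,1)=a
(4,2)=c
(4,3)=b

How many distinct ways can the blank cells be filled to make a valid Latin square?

Row 1, column 1: eliminating its row and column leaves {b, c, d}.
Row 1, column 3: eliminating its row and column leaves {c, d}.
Row 1, column 4: eliminating its row and column leaves {b, c, d}.
Row 2, column 1: eliminating its row and column leaves {c, d}.
Row 2, column 3: eliminating its row and column leaves {a, c, d}.
Row 2, column 4: eliminating its row and column leaves {a, c, d}.
Row 3, column 1: eliminating its row and column leaves {b, c}.
Row 3, column 3: eliminating its row and column leaves {a, c}.
Row 3, column 4: eliminating its row and column leaves {a, b, c}.
Row 4, column 4: eliminating its row and column leaves {d}.
Enumerating the assignments across these blanks that avoid any row or column repeat gives 4 completions.

4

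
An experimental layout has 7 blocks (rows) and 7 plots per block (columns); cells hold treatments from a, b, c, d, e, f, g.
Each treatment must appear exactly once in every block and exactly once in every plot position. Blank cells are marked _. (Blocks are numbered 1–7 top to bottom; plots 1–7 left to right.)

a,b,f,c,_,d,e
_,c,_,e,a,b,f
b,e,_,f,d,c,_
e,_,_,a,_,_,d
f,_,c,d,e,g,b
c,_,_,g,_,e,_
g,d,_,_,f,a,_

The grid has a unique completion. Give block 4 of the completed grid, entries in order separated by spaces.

Block 4, plot 6: block 4 has {a, d, e} and plot 6 has {a, b, c, d, e, g}, leaving only f.
Block 4, plot 2: block 4 has {a, d, e, f} and plot 2 has {b, c, d, e}, leaving only g.
Block 4, plot 3: block 4 has {a, d, e, f, g} and plot 3 has {c, f}, leaving only b.
Block 4, plot 5: block 4 has {a, b, d, e, f, g} and plot 5 has {a, d, e, f}, leaving only c.
So block 4 reads: e g b a c f d.

e g b a c f d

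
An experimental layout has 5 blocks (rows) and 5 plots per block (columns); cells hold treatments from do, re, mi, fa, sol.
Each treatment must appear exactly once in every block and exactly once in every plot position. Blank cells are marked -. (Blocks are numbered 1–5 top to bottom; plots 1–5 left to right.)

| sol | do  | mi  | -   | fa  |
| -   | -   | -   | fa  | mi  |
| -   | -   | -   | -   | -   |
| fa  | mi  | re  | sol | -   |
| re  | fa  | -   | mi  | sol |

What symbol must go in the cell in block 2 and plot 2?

re

Block 1, plot 4: block 1 has {do, mi, fa, sol} and plot 4 has {mi, fa, sol}, leaving only re.
Block 2, plot 1: block 2 has {mi, fa} and plot 1 has {re, fa, sol}, leaving only do.
Block 2, plot 3: block 2 has {do, mi, fa} and plot 3 has {re, mi}, leaving only sol.
Block 2 already has {do, mi, fa, sol} and plot 2 already has {do, mi, fa}, so block 2, plot 2 must be re.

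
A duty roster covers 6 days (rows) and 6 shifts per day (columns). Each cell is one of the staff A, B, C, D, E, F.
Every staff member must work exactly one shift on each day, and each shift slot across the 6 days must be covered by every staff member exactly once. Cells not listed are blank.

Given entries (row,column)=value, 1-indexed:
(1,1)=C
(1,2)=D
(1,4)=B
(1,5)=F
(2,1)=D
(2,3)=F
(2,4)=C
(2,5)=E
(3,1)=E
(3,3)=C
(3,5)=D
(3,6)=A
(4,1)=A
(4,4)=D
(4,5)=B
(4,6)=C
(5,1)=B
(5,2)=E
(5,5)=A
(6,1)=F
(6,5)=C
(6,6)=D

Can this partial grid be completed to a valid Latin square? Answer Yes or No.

No

Day 1, shift 6: day 1 has {B, C, D, F} and shift 6 has {A, C, D}, so it must be E.
Day 1, shift 3: day 1 has {B, C, D, E, F} and shift 3 has {C, F}, so it must be A.
Day 2, shift 6: day 2 has {C, D, E, F} and shift 6 has {A, C, D, E}, so it must be B.
Day 2, shift 2: day 2 has {B, C, D, E, F} and shift 2 has {D, E}, so it must be A.
Day 3, shift 4: day 3 has {A, C, D, E} and shift 4 has {B, C, D}, so it must be F.
Now day 5, shift 4: day 5 together with shift 4 already contain {A, B, C, D, E, F} — every symbol — so nothing can go there. The grid has no valid completion.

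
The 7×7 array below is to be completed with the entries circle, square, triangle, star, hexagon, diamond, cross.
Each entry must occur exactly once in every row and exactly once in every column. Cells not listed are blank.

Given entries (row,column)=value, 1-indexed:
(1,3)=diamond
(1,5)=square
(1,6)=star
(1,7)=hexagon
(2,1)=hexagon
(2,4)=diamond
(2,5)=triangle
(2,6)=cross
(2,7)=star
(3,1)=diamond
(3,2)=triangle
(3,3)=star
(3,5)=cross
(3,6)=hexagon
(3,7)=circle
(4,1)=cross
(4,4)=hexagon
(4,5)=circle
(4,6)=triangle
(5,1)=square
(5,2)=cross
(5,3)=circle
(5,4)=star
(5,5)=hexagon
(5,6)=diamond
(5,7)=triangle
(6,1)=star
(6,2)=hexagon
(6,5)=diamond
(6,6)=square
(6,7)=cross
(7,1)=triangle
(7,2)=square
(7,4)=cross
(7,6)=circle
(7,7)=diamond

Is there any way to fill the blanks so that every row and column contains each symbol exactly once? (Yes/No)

No

Row 1, column 1: row 1 has {square, star, hexagon, diamond} and column 1 has {square, triangle, star, hexagon, diamond, cross}, so it must be circle.
Now row 1, column 2: row 1 together with column 2 already contain {circle, square, triangle, star, hexagon, diamond, cross} — every symbol — so nothing can go there. The grid has no valid completion.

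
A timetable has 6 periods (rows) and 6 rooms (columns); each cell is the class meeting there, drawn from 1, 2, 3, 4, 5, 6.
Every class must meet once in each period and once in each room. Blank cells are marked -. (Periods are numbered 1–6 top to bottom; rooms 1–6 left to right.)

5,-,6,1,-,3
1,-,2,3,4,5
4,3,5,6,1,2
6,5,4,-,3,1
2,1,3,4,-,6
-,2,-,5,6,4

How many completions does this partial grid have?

1

Period 1, room 2: eliminating its period and room leaves {4}.
Period 1, room 5: eliminating its period and room leaves {2}.
Period 2, room 2: eliminating its period and room leaves {6}.
Period 4, room 4: eliminating its period and room leaves {2}.
Period 5, room 5: eliminating its period and room leaves {5}.
Period 6, room 1: eliminating its period and room leaves {3}.
Period 6, room 3: eliminating its period and room leaves {1}.
Only one assignment across all blanks avoids any period or room repeat, giving 1 completion.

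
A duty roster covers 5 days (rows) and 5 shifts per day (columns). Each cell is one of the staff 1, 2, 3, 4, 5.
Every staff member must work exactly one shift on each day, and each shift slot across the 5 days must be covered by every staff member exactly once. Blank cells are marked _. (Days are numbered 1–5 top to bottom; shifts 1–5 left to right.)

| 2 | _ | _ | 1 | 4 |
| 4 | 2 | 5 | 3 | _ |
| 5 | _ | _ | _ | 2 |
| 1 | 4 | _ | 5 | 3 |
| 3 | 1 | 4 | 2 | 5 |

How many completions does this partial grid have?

Day 1, shift 2: eliminating its day and shift leaves {3, 5}.
Day 1, shift 3: eliminating its day and shift leaves {3}.
Day 2, shift 5: eliminating its day and shift leaves {1}.
Day 3, shift 2: eliminating its day and shift leaves {3}.
Day 3, shift 3: eliminating its day and shift leaves {1, 3}.
Day 3, shift 4: eliminating its day and shift leaves {4}.
Day 4, shift 3: eliminating its day and shift leaves {2}.
Only one assignment across all blanks avoids any day or shift repeat, giving 1 completion.

1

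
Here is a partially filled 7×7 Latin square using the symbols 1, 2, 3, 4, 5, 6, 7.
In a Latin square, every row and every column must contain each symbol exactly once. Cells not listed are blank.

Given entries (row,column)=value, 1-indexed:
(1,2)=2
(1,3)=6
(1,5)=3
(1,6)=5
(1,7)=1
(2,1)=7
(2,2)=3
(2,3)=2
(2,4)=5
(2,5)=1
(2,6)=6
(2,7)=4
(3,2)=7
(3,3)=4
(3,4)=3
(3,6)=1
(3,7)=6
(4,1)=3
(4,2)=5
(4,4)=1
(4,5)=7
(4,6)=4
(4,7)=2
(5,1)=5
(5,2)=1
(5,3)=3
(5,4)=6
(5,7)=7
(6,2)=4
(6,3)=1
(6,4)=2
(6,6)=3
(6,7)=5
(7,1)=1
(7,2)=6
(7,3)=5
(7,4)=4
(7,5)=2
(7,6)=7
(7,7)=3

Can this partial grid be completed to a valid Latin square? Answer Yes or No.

Row 4, column 3: row 4 together with column 3 already contain {1, 2, 3, 4, 5, 6, 7} — every symbol — so nothing can go there. The grid has no valid completion.

No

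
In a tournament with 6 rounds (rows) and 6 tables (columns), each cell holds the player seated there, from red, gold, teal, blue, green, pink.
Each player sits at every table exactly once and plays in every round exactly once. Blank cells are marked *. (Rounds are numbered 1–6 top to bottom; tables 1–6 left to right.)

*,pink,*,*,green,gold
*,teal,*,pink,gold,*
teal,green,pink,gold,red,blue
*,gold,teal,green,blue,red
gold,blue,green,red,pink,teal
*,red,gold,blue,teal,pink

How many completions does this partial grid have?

Round 1, table 1: eliminating its round and table leaves {red, blue}.
Round 1, table 3: eliminating its round and table leaves {red, blue}.
Round 1, table 4: eliminating its round and table leaves {teal}.
Round 2, table 1: eliminating its round and table leaves {red, blue, green}.
Round 2, table 3: eliminating its round and table leaves {red, blue}.
Round 2, table 6: eliminating its round and table leaves {green}.
Round 4, table 1: eliminating its round and table leaves {pink}.
Round 6, table 1: eliminating its round and table leaves {green}.
Enumerating the assignments across these blanks that avoid any round or table repeat gives 2 completions.

2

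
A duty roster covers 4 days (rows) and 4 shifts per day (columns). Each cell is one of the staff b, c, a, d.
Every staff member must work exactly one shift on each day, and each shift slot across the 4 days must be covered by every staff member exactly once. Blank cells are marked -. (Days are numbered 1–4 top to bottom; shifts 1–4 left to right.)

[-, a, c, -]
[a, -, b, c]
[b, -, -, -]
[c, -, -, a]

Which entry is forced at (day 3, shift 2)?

Day 1, shift 1: day 1 has {c, a} and shift 1 has {b, c, a}, leaving only d.
Day 1, shift 4: day 1 has {c, a, d} and shift 4 has {c, a}, leaving only b.
Day 2, shift 2: day 2 has {b, c, a} and shift 2 has {a}, leaving only d.
Day 3 already has {b} and shift 2 already has {a, d}, so day 3, shift 2 must be c.

c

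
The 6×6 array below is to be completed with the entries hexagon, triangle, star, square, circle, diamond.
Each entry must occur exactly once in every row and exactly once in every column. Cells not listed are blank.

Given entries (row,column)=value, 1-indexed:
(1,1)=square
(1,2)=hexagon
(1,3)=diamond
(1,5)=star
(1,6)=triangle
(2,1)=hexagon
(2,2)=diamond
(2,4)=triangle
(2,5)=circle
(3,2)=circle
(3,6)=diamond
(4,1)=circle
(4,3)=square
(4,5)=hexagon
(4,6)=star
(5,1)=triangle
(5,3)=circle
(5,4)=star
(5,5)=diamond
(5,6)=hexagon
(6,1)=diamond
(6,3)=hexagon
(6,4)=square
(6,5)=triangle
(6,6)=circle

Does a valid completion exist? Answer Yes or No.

Yes

No row or column among the givens repeats a symbol, and propagating forced cells runs into no contradiction.
One valid completion exists (for instance, square hexagon diamond circle star triangle / hexagon diamond star triangle circle square / star circle triangle hexagon square diamond / circle triangle square diamond hexagon star / triangle square circle star diamond hexagon / diamond star hexagon square triangle circle).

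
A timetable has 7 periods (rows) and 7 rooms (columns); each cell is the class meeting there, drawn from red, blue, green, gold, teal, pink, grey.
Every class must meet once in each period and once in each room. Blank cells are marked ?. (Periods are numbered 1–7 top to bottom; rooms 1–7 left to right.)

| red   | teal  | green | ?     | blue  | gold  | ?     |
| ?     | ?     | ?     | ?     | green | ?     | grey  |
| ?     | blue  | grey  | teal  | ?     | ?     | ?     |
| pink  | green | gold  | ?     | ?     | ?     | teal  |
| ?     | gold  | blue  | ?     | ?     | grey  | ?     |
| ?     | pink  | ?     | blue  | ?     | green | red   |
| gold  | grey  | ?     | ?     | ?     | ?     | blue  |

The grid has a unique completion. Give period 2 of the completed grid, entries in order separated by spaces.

blue red pink gold green teal grey

Period 2, room 2: period 2 has {green, grey} and room 2 has {blue, green, gold, teal, pink, grey}, leaving only red.
Period 1, room 7: period 1 has {red, blue, green, gold, teal} and room 7 has {red, blue, teal, grey}, leaving only pink.
Period 1, room 4: period 1 has {red, blue, green, gold, teal, pink} and room 4 has {blue, teal}, leaving only grey.
Period 3, room 1: period 3 has {blue, teal, grey} and room 1 has {red, gold, pink}, leaving only green.
Period 3, room 7: period 3 has {blue, green, teal, grey} and room 7 has {red, blue, teal, pink, grey}, leaving only gold.
Period 4, room 4: period 4 has {green, gold, teal, pink} and room 4 has {blue, teal, grey}, leaving only red.
Period 4, room 5: period 4 has {red, green, gold, teal, pink} and room 5 has {blue, green}, leaving only grey.
Period 4, room 6: period 4 has {red, green, gold, teal, pink, grey} and room 6 has {green, gold, grey}, leaving only blue.
Period 5, room 1: period 5 has {blue, gold, grey} and room 1 has {red, green, gold, pink}, leaving only teal.
Period 2, room 1: period 2 has {red, green, grey} and room 1 has {red, green, gold, teal, pink}, leaving only blue.
Period 5, room 7: period 5 has {blue, gold, teal, grey} and room 7 has {red, blue, gold, teal, pink, grey}, leaving only green.
Period 5, room 4: period 5 has {blue, green, gold, teal, grey} and room 4 has {red, blue, teal, grey}, leaving only pink.
Period 2, room 4: period 2 has {red, blue, green, grey} and room 4 has {red, blue, teal, pink, grey}, leaving only gold.
Period 5, room 5: period 5 has {blue, green, gold, teal, pink, grey} and room 5 has {blue, green, grey}, leaving only red.
Period 3, room 5: period 3 has {blue, green, gold, teal, grey} and room 5 has {red, blue, green, grey}, leaving only pink.
Period 3, room 6: period 3 has {blue, green, gold, teal, pink, grey} and room 6 has {blue, green, gold, grey}, leaving only red.
Period 6, room 1: period 6 has {red, blue, green, pink} and room 1 has {red, blue, green, gold, teal, pink}, leaving only grey.
Period 6, room 3: period 6 has {red, blue, green, pink, grey} and room 3 has {blue, green, gold, grey}, leaving only teal.
Period 2, room 3: period 2 has {red, blue, green, gold, grey} and room 3 has {blue, green, gold, teal, grey}, leaving only pink.
Period 2, room 6: period 2 has {red, blue, green, gold, pink, grey} and room 6 has {red, blue, green, gold, grey}, leaving only teal.
So period 2 reads: blue red pink gold green teal grey.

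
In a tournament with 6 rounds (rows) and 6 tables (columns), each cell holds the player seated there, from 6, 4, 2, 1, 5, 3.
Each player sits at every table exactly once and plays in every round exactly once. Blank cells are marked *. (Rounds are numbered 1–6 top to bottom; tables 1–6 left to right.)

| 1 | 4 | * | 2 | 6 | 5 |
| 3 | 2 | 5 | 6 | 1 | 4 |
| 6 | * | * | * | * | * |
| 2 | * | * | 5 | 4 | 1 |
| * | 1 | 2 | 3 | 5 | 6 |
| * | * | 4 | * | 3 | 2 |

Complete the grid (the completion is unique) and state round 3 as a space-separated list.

6 5 1 4 2 3

Round 3, table 5: round 3 has {6} and table 5 has {6, 4, 1, 5, 3}, leaving only 2.
Round 3, table 6: round 3 has {6, 2} and table 6 has {6, 4, 2, 1, 5}, leaving only 3.
Round 3, table 2: round 3 has {6, 2, 3} and table 2 has {4, 2, 1}, leaving only 5.
Round 3, table 3: round 3 has {6, 2, 5, 3} and table 3 has {4, 2, 5}, leaving only 1.
Round 3, table 4: round 3 has {6, 2, 1, 5, 3} and table 4 has {6, 2, 5, 3}, leaving only 4.
So round 3 reads: 6 5 1 4 2 3.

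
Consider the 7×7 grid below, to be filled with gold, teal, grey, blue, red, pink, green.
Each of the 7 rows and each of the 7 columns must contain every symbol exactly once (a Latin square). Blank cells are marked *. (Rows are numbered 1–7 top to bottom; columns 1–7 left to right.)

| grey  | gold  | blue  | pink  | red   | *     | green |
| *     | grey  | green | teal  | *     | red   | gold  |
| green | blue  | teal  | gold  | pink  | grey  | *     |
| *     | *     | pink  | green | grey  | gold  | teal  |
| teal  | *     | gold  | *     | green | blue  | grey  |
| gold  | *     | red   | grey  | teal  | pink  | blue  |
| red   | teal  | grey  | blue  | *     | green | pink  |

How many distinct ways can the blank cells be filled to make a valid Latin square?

Row 1, column 6: eliminating its row and column leaves {teal}.
Row 2, column 1: eliminating its row and column leaves {blue, pink}.
Row 2, column 5: eliminating its row and column leaves {blue}.
Row 3, column 7: eliminating its row and column leaves {red}.
Row 4, column 1: eliminating its row and column leaves {blue}.
Row 4, column 2: eliminating its row and column leaves {red}.
Row 5, column 2: eliminating its row and column leaves {red, pink}.
Row 5, column 4: eliminating its row and column leaves {red}.
Row 6, column 2: eliminating its row and column leaves {green}.
Row 7, column 5: eliminating its row and column leaves {gold}.
Only one assignment across all blanks avoids any row or column repeat, giving 1 completion.

1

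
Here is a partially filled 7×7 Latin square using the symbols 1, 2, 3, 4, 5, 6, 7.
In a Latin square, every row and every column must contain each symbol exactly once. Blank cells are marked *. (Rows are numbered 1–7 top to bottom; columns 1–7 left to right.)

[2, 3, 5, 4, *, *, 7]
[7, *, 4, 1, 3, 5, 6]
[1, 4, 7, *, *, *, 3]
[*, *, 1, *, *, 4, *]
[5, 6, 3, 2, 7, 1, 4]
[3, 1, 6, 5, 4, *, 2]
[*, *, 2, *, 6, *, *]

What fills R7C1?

Row 7 already has {2, 6} and column 1 already has {1, 2, 3, 5, 7}, so row 7, column 1 must be 4.

4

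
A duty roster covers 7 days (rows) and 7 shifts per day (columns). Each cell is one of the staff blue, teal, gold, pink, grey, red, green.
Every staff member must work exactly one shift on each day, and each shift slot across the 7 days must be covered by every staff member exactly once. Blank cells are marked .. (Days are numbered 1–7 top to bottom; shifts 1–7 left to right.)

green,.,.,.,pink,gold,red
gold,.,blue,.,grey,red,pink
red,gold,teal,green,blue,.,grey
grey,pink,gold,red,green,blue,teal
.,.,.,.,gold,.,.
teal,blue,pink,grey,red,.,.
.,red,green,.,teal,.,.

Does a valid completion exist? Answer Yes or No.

Yes

No day or shift among the givens repeats a symbol, and propagating forced cells runs into no contradiction.
One valid completion exists (for instance, green teal grey blue pink gold red / gold green blue teal grey red pink / red gold teal green blue pink grey / grey pink gold red green blue teal / blue grey red pink gold teal green / teal blue pink grey red green gold / pink red green gold teal grey blue).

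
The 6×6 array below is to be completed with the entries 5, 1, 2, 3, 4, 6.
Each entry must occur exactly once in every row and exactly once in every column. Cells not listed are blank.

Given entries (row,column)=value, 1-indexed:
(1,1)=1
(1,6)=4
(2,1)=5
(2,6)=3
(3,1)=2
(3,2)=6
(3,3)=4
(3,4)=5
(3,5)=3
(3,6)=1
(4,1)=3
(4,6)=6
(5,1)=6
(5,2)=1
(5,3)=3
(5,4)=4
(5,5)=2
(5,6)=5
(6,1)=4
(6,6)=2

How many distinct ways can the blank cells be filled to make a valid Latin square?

14

Row 1, column 2: eliminating its row and column leaves {5, 2, 3}.
Row 1, column 3: eliminating its row and column leaves {5, 2, 6}.
Row 1, column 4: eliminating its row and column leaves {2, 3, 6}.
Row 1, column 5: eliminating its row and column leaves {5, 6}.
Row 2, column 2: eliminating its row and column leaves {2, 4}.
Row 2, column 3: eliminating its row and column leaves {1, 2, 6}.
Row 2, column 4: eliminating its row and column leaves {1, 2, 6}.
Row 2, column 5: eliminating its row and column leaves {1, 4, 6}.
Row 4, column 2: eliminating its row and column leaves {5, 2, 4}.
Row 4, column 3: eliminating its row and column leaves {5, 1, 2}.
Row 4, column 4: eliminating its row and column leaves {1, 2}.
Row 4, column 5: eliminating its row and column leaves {5, 1, 4}.
Row 6, column 2: eliminating its row and column leaves {5, 3}.
Row 6, column 3: eliminating its row and column leaves {5, 1, 6}.
Row 6, column 4: eliminating its row and column leaves {1, 3, 6}.
Row 6, column 5: eliminating its row and column leaves {5, 1, 6}.
Enumerating the assignments across these blanks that avoid any row or column repeat gives 14 completions.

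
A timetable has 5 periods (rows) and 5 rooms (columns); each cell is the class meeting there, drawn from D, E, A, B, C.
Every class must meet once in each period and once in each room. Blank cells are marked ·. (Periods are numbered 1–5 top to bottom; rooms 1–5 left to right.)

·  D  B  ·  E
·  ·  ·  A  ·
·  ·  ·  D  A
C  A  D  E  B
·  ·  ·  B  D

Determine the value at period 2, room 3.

Period 1, room 1: period 1 has {D, E, B} and room 1 has {C}, leaving only A.
Period 1, room 4: period 1 has {D, E, A, B} and room 4 has {D, E, A, B}, leaving only C.
Period 2, room 5: period 2 has {A} and room 5 has {D, E, A, B}, leaving only C.
Period 2 already has {A, C} and room 3 already has {D, B}, so period 2, room 3 must be E.

E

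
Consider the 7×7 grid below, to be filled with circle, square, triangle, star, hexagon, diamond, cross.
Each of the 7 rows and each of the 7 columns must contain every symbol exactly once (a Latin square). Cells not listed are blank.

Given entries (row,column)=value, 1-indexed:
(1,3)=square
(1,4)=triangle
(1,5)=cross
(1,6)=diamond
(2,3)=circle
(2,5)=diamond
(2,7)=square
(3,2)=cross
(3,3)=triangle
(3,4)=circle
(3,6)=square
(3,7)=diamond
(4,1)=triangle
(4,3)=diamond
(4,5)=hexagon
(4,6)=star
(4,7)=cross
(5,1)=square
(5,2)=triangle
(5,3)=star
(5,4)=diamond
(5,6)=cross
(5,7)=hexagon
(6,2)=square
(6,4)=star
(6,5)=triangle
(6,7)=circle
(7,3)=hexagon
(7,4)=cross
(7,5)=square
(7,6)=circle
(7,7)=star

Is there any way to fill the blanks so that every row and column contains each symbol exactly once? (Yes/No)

No

Row 1, column 7: row 1 together with column 7 already contain {circle, square, triangle, star, hexagon, diamond, cross} — every symbol — so nothing can go there. The grid has no valid completion.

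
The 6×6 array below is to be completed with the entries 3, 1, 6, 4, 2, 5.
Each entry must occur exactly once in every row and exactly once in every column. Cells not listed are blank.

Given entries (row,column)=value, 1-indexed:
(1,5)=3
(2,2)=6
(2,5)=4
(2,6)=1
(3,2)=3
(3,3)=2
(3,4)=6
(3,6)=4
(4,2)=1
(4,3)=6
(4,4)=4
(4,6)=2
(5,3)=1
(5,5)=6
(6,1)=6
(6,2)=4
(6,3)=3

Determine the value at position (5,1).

4

Row 2, column 3: row 2 has {1, 6, 4} and column 3 has {3, 1, 6, 2}, leaving only 5.
Row 1, column 3: row 1 has {3} and column 3 has {3, 1, 6, 2, 5}, leaving only 4.
Row 4, column 5: row 4 has {1, 6, 4, 2} and column 5 has {3, 6, 4}, leaving only 5.
Row 3, column 5: row 3 has {3, 6, 4, 2} and column 5 has {3, 6, 4, 5}, leaving only 1.
Row 3, column 1: row 3 has {3, 1, 6, 4, 2} and column 1 has {6}, leaving only 5.
Row 4, column 1: row 4 has {1, 6, 4, 2, 5} and column 1 has {6, 5}, leaving only 3.
Row 2, column 1: row 2 has {1, 6, 4, 5} and column 1 has {3, 6, 5}, leaving only 2.
Row 5 already has {1, 6} and column 1 already has {3, 6, 2, 5}, so row 5, column 1 must be 4.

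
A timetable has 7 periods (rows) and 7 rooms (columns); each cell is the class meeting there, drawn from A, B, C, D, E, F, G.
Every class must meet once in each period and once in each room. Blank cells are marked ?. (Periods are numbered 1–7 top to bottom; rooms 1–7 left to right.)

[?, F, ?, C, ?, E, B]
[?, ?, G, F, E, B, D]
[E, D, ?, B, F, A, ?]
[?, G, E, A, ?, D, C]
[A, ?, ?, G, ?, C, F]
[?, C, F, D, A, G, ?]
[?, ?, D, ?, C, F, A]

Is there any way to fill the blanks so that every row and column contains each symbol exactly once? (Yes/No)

No period or room among the givens repeats a symbol, and propagating forced cells runs into no contradiction.
One valid completion exists (for instance, D F A C G E B / C A G F E B D / E D C B F A G / F G E A B D C / A E B G D C F / B C F D A G E / G B D E C F A).

Yes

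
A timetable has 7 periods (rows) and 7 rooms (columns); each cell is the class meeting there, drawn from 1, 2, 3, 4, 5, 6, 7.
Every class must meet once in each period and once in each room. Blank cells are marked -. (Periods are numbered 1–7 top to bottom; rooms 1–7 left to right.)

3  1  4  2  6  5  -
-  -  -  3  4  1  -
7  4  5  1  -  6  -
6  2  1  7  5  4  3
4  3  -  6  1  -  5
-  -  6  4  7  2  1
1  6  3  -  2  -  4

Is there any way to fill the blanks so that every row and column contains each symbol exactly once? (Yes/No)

Period 1, room 7: period 1 has {1, 2, 3, 4, 5, 6} and room 7 has {1, 3, 4, 5}, so it must be 7.
Period 3, room 5: period 3 has {1, 4, 5, 6, 7} and room 5 has {1, 2, 4, 5, 6, 7}, so it must be 3.
Period 3, room 7: period 3 has {1, 3, 4, 5, 6, 7} and room 7 has {1, 3, 4, 5, 7}, so it must be 2.
Period 2, room 7: period 2 has {1, 3, 4} and room 7 has {1, 2, 3, 4, 5, 7}, so it must be 6.
Period 5, room 6: period 5 has {1, 3, 4, 5, 6} and room 6 has {1, 2, 4, 5, 6}, so it must be 7.
Now period 7, room 6: period 7 together with room 6 already contain {1, 2, 3, 4, 5, 6, 7} — every symbol — so nothing can go there. The grid has no valid completion.

No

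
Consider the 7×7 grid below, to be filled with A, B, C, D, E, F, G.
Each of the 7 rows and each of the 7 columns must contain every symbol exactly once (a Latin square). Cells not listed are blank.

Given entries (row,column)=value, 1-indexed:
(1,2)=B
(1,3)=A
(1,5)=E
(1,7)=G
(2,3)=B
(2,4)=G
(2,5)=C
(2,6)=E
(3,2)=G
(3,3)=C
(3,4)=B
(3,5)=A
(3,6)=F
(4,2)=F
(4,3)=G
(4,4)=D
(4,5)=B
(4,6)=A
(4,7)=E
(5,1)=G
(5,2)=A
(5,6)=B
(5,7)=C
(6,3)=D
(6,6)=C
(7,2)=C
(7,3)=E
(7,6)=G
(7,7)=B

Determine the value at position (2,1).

A

Row 1, column 6: row 1 has {A, B, E, G} and column 6 has {A, B, C, E, F, G}, leaving only D.
Row 2, column 2: row 2 has {B, C, E, G} and column 2 has {A, B, C, F, G}, leaving only D.
Row 3, column 7: row 3 has {A, B, C, F, G} and column 7 has {B, C, E, G}, leaving only D.
Row 3, column 1: row 3 has {A, B, C, D, F, G} and column 1 has {G}, leaving only E.
Row 4, column 1: row 4 has {A, B, D, E, F, G} and column 1 has {E, G}, leaving only C.
Row 1, column 1: row 1 has {A, B, D, E, G} and column 1 has {C, E, G}, leaving only F.
Row 2 already has {B, C, D, E, G} and column 1 already has {C, E, F, G}, so row 2, column 1 must be A.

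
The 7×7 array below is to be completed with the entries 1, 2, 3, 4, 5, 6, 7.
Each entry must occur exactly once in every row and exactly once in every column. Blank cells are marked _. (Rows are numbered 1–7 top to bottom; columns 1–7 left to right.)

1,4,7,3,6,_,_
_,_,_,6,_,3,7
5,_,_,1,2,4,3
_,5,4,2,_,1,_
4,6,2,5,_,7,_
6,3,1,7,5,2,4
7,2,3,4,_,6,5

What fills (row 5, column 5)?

Row 1, column 6: row 1 has {1, 3, 4, 6, 7} and column 6 has {1, 2, 3, 4, 6, 7}, leaving only 5.
Row 1, column 7: row 1 has {1, 3, 4, 5, 6, 7} and column 7 has {3, 4, 5, 7}, leaving only 2.
Row 2, column 1: row 2 has {3, 6, 7} and column 1 has {1, 4, 5, 6, 7}, leaving only 2.
Row 2, column 2: row 2 has {2, 3, 6, 7} and column 2 has {2, 3, 4, 5, 6}, leaving only 1.
Row 2, column 3: row 2 has {1, 2, 3, 6, 7} and column 3 has {1, 2, 3, 4, 7}, leaving only 5.
Row 2, column 5: row 2 has {1, 2, 3, 5, 6, 7} and column 5 has {2, 5, 6}, leaving only 4.
Row 3, column 2: row 3 has {1, 2, 3, 4, 5} and column 2 has {1, 2, 3, 4, 5, 6}, leaving only 7.
Row 3, column 3: row 3 has {1, 2, 3, 4, 5, 7} and column 3 has {1, 2, 3, 4, 5, 7}, leaving only 6.
Row 4, column 1: row 4 has {1, 2, 4, 5} and column 1 has {1, 2, 4, 5, 6, 7}, leaving only 3.
Row 4, column 5: row 4 has {1, 2, 3, 4, 5} and column 5 has {2, 4, 5, 6}, leaving only 7.
Row 4, column 7: row 4 has {1, 2, 3, 4, 5, 7} and column 7 has {2, 3, 4, 5, 7}, leaving only 6.
Row 5, column 7: row 5 has {2, 4, 5, 6, 7} and column 7 has {2, 3, 4, 5, 6, 7}, leaving only 1.
Row 5 already has {1, 2, 4, 5, 6, 7} and column 5 already has {2, 4, 5, 6, 7}, so row 5, column 5 must be 3.

3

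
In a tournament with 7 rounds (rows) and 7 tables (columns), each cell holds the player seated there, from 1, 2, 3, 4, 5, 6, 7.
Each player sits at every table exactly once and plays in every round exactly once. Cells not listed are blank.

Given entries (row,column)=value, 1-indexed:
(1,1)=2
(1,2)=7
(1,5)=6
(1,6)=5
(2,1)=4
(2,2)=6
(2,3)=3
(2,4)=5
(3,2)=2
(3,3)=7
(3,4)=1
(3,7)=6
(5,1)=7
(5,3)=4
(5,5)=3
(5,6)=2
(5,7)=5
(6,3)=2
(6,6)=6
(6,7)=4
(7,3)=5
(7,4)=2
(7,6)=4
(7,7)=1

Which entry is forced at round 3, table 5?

Round 1, table 3: round 1 has {2, 5, 6, 7} and table 3 has {2, 3, 4, 5, 7}, leaving only 1.
Round 1, table 7: round 1 has {1, 2, 5, 6, 7} and table 7 has {1, 4, 5, 6}, leaving only 3.
Round 1, table 4: round 1 has {1, 2, 3, 5, 6, 7} and table 4 has {1, 2, 5}, leaving only 4.
Round 3, table 6: round 3 has {1, 2, 6, 7} and table 6 has {2, 4, 5, 6}, leaving only 3.
Round 3, table 1: round 3 has {1, 2, 3, 6, 7} and table 1 has {2, 4, 7}, leaving only 5.
Round 3 already has {1, 2, 3, 5, 6, 7} and table 5 already has {3, 6}, so round 3, table 5 must be 4.

4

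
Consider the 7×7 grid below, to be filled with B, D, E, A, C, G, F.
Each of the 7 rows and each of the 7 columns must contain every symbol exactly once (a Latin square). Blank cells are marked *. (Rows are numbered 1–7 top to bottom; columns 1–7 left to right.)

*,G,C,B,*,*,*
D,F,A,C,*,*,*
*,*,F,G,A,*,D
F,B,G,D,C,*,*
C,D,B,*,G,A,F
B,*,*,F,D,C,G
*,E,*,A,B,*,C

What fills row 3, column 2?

C

Row 3 already has {D, A, G, F} and column 2 already has {B, D, E, G, F}, so row 3, column 2 must be C.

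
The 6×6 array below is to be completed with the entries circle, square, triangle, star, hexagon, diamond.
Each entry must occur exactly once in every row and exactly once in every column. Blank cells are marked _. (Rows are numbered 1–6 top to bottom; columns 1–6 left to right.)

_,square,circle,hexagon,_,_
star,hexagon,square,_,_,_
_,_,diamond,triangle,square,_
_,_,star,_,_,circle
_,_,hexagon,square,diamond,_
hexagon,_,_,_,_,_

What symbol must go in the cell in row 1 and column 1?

diamond

Row 3, column 1: row 3 has {square, triangle, diamond} and column 1 has {star, hexagon}, leaving only circle.
Row 3, column 2: row 3 has {circle, square, triangle, diamond} and column 2 has {square, hexagon}, leaving only star.
Row 3, column 6: row 3 has {circle, square, triangle, star, diamond} and column 6 has {circle}, leaving only hexagon.
Row 4, column 4: row 4 has {circle, star} and column 4 has {square, triangle, hexagon}, leaving only diamond.
Row 2, column 4: row 2 has {square, star, hexagon} and column 4 has {square, triangle, hexagon, diamond}, leaving only circle.
Row 2, column 5: row 2 has {circle, square, star, hexagon} and column 5 has {square, diamond}, leaving only triangle.
Row 1, column 5: row 1 has {circle, square, hexagon} and column 5 has {square, triangle, diamond}, leaving only star.
Row 2, column 6: row 2 has {circle, square, triangle, star, hexagon} and column 6 has {circle, hexagon}, leaving only diamond.
Row 1, column 6: row 1 has {circle, square, star, hexagon} and column 6 has {circle, hexagon, diamond}, leaving only triangle.
Row 1 already has {circle, square, triangle, star, hexagon} and column 1 already has {circle, star, hexagon}, so row 1, column 1 must be diamond.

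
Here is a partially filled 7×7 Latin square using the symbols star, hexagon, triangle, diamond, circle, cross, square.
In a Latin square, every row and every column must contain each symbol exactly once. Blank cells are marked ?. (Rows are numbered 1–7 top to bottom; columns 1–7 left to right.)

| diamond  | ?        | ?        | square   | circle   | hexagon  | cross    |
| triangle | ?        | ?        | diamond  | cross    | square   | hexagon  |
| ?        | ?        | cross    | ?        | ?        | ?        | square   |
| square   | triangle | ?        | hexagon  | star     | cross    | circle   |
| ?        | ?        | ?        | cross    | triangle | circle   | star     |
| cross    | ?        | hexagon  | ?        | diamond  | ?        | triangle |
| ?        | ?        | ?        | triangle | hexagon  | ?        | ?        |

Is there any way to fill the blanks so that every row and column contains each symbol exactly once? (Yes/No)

No

Row 3, column 5: row 3 together with column 5 already contain {star, hexagon, triangle, diamond, circle, cross, square} — every symbol — so nothing can go there. The grid has no valid completion.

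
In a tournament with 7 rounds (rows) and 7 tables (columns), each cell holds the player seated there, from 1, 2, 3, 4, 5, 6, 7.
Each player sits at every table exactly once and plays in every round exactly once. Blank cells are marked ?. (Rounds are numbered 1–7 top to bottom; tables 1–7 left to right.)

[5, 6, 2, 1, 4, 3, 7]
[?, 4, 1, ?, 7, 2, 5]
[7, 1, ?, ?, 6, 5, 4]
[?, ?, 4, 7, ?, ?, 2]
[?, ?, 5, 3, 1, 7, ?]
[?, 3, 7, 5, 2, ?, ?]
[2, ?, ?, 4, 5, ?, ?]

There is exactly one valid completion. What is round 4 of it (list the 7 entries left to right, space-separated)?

Round 4, table 2: round 4 has {2, 4, 7} and table 2 has {1, 3, 4, 6}, leaving only 5.
Round 4, table 5: round 4 has {2, 4, 5, 7} and table 5 has {1, 2, 4, 5, 6, 7}, leaving only 3.
Round 2, table 4: round 2 has {1, 2, 4, 5, 7} and table 4 has {1, 3, 4, 5, 7}, leaving only 6.
Round 2, table 1: round 2 has {1, 2, 4, 5, 6, 7} and table 1 has {2, 5, 7}, leaving only 3.
Round 3, table 3: round 3 has {1, 4, 5, 6, 7} and table 3 has {1, 2, 4, 5, 7}, leaving only 3.
Round 3, table 4: round 3 has {1, 3, 4, 5, 6, 7} and table 4 has {1, 3, 4, 5, 6, 7}, leaving only 2.
Round 5, table 2: round 5 has {1, 3, 5, 7} and table 2 has {1, 3, 4, 5, 6}, leaving only 2.
Round 5, table 7: round 5 has {1, 2, 3, 5, 7} and table 7 has {2, 4, 5, 7}, leaving only 6.
Round 5, table 1: round 5 has {1, 2, 3, 5, 6, 7} and table 1 has {2, 3, 5, 7}, leaving only 4.
Round 6, table 7: round 6 has {2, 3, 5, 7} and table 7 has {2, 4, 5, 6, 7}, leaving only 1.
Round 6, table 1: round 6 has {1, 2, 3, 5, 7} and table 1 has {2, 3, 4, 5, 7}, leaving only 6.
Round 4, table 1: round 4 has {2, 3, 4, 5, 7} and table 1 has {2, 3, 4, 5, 6, 7}, leaving only 1.
Round 4, table 6: round 4 has {1, 2, 3, 4, 5, 7} and table 6 has {2, 3, 5, 7}, leaving only 6.
So round 4 reads: 1 5 4 7 3 6 2.

1 5 4 7 3 6 2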